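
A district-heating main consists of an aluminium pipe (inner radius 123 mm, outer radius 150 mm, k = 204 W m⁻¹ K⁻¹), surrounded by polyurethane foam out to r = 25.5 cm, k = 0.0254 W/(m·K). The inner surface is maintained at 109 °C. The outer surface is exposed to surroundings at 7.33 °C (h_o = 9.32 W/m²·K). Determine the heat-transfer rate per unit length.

Treat each layer as a resistance in series:
  R'_aluminium = ln(0.150/0.123)/(2πk) = 0.1985/(2π·204) = 1.548×10^-4 m·K/W
  R'_polyurethane foam = ln(0.255/0.150)/(2πk) = 0.5306/(2π·0.0254) = 3.325 m·K/W
  R'_conv,out = 1/(2πr h) = 1/(2π·0.255·9.32) = 0.06697 m·K/W
ΣR = 1.548×10^-4 + 3.325 + 0.06697 = 3.392 m·K/W
Q' = ΔT/ΣR = (109 °C − 7.33 °C)/3.392 = 30.0 W/m

Q' = 30.0 W/m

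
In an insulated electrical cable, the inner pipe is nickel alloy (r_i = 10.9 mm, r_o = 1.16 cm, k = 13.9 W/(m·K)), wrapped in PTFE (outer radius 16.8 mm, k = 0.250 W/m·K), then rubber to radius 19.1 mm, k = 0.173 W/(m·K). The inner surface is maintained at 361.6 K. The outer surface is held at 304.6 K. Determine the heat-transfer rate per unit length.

Q' = 161 W/m

Series thermal resistances, inner to outer:
  R'_nickel alloy = ln(0.0116/0.0109)/(2πk) = 0.06224/(2π·13.9) = 7.127×10^-4 m·K/W
  R'_PTFE = ln(0.0168/0.0116)/(2πk) = 0.3704/(2π·0.250) = 0.2358 m·K/W
  R'_rubber = ln(0.0191/0.0168)/(2πk) = 0.1283/(2π·0.173) = 0.1180 m·K/W
ΣR = 7.127×10^-4 + 0.2358 + 0.1180 = 0.3545 m·K/W
Q' = ΔT/ΣR = (361.6 K − 304.6 K)/0.3545 = 161 W/m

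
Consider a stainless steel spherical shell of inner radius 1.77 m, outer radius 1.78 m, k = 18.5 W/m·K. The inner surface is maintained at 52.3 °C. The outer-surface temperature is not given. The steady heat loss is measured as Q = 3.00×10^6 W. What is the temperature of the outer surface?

Series resistances:
  R_stainless steel = (1/1.77 − 1/1.78)/(4πk) = 0.003174/(4π·18.5) = 1.365×10^-5 K/W
ΣR = 1.365×10^-5 K/W
ΔT = Q·ΣR = 3.00×10^6 × 1.365×10^-5 = 40.95 K
Heat flows outward, so T_out = T_in − ΔT = 52.3 − 40.95 = 11.3 °C

T_out = 11.3 °C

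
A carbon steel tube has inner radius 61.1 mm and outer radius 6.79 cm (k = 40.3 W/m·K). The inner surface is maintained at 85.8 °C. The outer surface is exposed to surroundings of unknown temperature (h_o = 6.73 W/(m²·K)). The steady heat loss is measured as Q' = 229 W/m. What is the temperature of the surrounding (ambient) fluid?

Sum the resistances:
  R'_carbon steel = ln(0.0679/0.0611)/(2πk) = 0.1055/(2π·40.3) = 4.167×10^-4 m·K/W
  R'_conv,out = 1/(2πr h) = 1/(2π·0.0679·6.73) = 0.3483 m·K/W
ΣR = 0.3487 m·K/W
ΔT = Q'·ΣR = 229 × 0.3487 = 79.85 K
Heat flows outward, so T_out = T_in − ΔT = 85.8 − 79.85 = 5.95 °C

T_out = 5.95 °C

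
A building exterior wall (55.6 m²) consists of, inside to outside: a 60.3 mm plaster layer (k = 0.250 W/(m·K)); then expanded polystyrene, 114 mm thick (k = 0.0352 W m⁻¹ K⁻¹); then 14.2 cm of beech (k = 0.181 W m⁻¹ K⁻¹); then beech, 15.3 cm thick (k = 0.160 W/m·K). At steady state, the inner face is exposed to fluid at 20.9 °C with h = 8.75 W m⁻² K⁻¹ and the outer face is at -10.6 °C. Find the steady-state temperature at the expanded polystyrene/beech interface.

Series thermal resistances, inner to outer:
  R_conv,in = 1/(hA) = 1/(8.75·55.6) = 0.002055 K/W
  R_plaster = L/(kA) = 0.0603/(0.250·55.6) = 0.004338 K/W
  R_expanded polystyrene = L/(kA) = 0.114/(0.0352·55.6) = 0.05825 K/W
  R_beech = L/(kA) = 0.142/(0.181·55.6) = 0.01411 K/W
  R_beech = L/(kA) = 0.153/(0.160·55.6) = 0.01720 K/W
ΣR = 0.002055 + 0.004338 + 0.05825 + 0.01411 + 0.01720 = 0.09595 K/W
Q = ΔT/ΣR = (20.9 °C − -10.6 °C)/0.09595 = 328.3 W
From the inner boundary to the expanded polystyrene/beech interface, ΣR_partial = 0.06464 K/W.
T_interface = T_in − Q·ΣR_partial = 20.9 °C − (328.3)(0.06464) = -0.32 °C

T = -0.32 °C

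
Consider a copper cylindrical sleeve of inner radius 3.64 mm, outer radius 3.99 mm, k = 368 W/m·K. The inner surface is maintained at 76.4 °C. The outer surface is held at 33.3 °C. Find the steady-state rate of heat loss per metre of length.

Q' = 2πk·ΔT/ln(r₂/r₁) = 2π × 368 × 43.1 / ln(0.00399/0.00364) = 1.09×10^6 W/m

Q' = 1.09×10^6 W/m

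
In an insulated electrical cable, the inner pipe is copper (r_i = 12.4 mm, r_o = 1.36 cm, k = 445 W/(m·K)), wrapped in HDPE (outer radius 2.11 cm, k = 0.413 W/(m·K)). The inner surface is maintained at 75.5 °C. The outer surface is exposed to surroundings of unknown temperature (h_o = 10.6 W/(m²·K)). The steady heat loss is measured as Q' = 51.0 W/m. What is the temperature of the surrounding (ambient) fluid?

T_out = 30.6 °C

Series resistances:
  R'_copper = ln(0.0136/0.0124)/(2πk) = 0.09237/(2π·445) = 3.304×10^-5 m·K/W
  R'_HDPE = ln(0.0211/0.0136)/(2πk) = 0.4392/(2π·0.413) = 0.1693 m·K/W
  R'_conv,out = 1/(2πr h) = 1/(2π·0.0211·10.6) = 0.7116 m·K/W
ΣR = 0.8809 m·K/W
ΔT = Q'·ΣR = 51.0 × 0.8809 = 44.93 K
Heat flows outward, so T_out = T_in − ΔT = 75.5 − 44.93 = 30.6 °C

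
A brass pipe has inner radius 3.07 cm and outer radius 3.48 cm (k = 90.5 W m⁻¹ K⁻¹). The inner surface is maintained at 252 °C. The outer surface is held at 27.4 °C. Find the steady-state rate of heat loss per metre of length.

Q' = 2πk·ΔT/ln(r₂/r₁) = 2π × 90.5 × 224.6 / ln(0.0348/0.0307) = 1.02×10^6 W/m

Q' = 1020 kW/m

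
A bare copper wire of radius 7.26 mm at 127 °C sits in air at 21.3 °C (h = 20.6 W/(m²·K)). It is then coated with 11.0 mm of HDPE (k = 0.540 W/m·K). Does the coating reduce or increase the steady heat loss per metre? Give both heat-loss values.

Critical radius for a cylinder: r_cr = k/h = 0.0262 m = 2.62 cm.
Outer radius after coating: r₂ = 0.00726 + 0.0110 = 0.01826 m.
Since r₁ < r_cr and r₂ ≤ r_cr, the coating moves toward the maximum at r_cr — heat loss rises.
Bare: R = 1/(2πr₁h) = 1.064 m·K/W; Q = 105.7/1.064 = 99.3 W/m.
Coated: R = R_cond + R_conv = 0.6949 m·K/W; Q = 105.7/0.6949 = 152 W/m.

increases: 99.3 → 152 W/m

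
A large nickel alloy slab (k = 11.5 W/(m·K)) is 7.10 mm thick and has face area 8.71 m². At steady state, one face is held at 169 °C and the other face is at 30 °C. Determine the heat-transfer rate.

Q = 1.96×10^6 W

Q = kA·ΔT/L = 11.5 × 8.71 × |169 °C − 30 °C| / 0.00710 = 1.96×10^6 W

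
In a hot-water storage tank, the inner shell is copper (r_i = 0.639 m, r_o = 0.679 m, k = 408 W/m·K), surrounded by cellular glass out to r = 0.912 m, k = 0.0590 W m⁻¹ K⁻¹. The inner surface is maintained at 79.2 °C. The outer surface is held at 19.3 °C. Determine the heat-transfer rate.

Q = 118 W

Treat each layer as a resistance in series:
  R_copper = (1/0.639 − 1/0.679)/(4πk) = 0.09219/(4π·408) = 1.798×10^-5 K/W
  R_cellular glass = (1/0.679 − 1/0.912)/(4πk) = 0.3763/(4π·0.0590) = 0.5075 K/W
ΣR = 1.798×10^-5 + 0.5075 = 0.5075 K/W
Q = ΔT/ΣR = (79.2 °C − 19.3 °C)/0.5075 = 118 W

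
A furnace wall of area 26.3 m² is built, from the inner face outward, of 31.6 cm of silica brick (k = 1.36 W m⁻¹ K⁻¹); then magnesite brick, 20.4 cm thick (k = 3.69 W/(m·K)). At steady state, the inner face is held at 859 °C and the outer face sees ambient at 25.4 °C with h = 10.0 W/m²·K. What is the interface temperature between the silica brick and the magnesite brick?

T = 359 °C

Series thermal resistances, inner to outer:
  R_silica brick = L/(kA) = 0.316/(1.36·26.3) = 0.008835 K/W
  R_magnesite brick = L/(kA) = 0.204/(3.69·26.3) = 0.002102 K/W
  R_conv,out = 1/(hA) = 1/(10.0·26.3) = 0.003802 K/W
ΣR = 0.008835 + 0.002102 + 0.003802 = 0.01474 K/W
Q = ΔT/ΣR = (859 °C − 25.4 °C)/0.01474 = 56550 W
From the inner boundary to the silica brick/magnesite brick interface, ΣR_partial = 0.008835 K/W.
T_interface = T_in − Q·ΣR_partial = 859 °C − (56550)(0.008835) = 359 °C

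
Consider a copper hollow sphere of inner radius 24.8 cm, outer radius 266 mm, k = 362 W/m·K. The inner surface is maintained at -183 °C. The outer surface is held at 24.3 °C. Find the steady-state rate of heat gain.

Q = 3.46×10^6 W

Q = 4πk·ΔT/(1/r₁ − 1/r₂) = 4π × 362 × 207.3 / (1/0.248 − 1/0.266) = 3.46×10^6 W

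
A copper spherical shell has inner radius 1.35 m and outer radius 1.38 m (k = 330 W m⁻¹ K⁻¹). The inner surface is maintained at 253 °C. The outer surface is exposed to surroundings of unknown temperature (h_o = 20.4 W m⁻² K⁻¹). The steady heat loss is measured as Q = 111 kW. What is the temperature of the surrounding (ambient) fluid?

T_out = 25.2 °C

Series resistances:
  R_copper = (1/1.35 − 1/1.38)/(4πk) = 0.01610/(4π·330) = 3.883×10^-6 K/W
  R_conv,out = 1/(4πr²h) = 1/(4π·1.38²·20.4) = 0.002048 K/W
ΣR = 0.002052 K/W
ΔT = Q·ΣR = 1.11×10^5 × 0.002052 = 227.8 K
Heat flows outward, so T_out = T_in − ΔT = 253 − 227.8 = 25.2 °C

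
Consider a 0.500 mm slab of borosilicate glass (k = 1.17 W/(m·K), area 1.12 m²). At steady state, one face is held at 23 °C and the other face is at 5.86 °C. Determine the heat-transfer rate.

Q = 44900 W

Q = kA·ΔT/L = 1.17 × 1.12 × |23 °C − 5.86 °C| / 5.00×10^-4 = 44900 W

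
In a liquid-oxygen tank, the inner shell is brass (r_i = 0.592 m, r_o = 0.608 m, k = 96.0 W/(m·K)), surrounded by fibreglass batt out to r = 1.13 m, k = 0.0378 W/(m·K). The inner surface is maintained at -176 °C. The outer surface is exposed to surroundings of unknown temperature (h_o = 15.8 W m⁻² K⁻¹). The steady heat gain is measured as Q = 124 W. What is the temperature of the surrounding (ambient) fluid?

T_out = 22.8 °C

Sum the resistances:
  R_brass = (1/0.592 − 1/0.608)/(4πk) = 0.04445/(4π·96.0) = 3.685×10^-5 K/W
  R_fibreglass batt = (1/0.608 − 1/1.13)/(4πk) = 0.7598/(4π·0.0378) = 1.600 K/W
  R_conv,out = 1/(4πr²h) = 1/(4π·1.13²·15.8) = 0.003944 K/W
ΣR = 1.603 K/W
ΔT = Q·ΣR = 124 × 1.603 = 198.8 K
Heat flows inward, so T_out = T_in + ΔT = -176 + 198.8 = 22.8 °C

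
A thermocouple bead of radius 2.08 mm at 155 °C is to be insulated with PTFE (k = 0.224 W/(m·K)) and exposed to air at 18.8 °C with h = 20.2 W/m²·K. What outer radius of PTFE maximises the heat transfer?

r_cr = 2.22 cm

For a sphere, r_cr = 2k_ins/h = 2·0.224/20.2 = 0.0222 m = 2.22 cm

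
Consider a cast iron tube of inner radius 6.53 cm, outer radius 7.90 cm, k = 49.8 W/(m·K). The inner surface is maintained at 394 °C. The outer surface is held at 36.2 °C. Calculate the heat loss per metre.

Q' = 5.88×10^5 W/m

Q' = 2πk·ΔT/ln(r₂/r₁) = 2π × 49.8 × 357.8 / ln(0.0790/0.0653) = 5.88×10^5 W/m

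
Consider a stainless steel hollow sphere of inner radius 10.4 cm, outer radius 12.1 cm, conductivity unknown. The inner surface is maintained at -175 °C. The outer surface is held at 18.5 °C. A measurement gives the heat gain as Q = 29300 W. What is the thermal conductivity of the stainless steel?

ΣR = ΔT/Q = |-175 − 18.5|/29300 = 0.006604 K/W
(1/r₁−1/r₂)/(4πk) = 0.006604 ⇒ k = 1.351/(4π·0.006604) = 16.3 W/m·K

k = 16.3 W/m·K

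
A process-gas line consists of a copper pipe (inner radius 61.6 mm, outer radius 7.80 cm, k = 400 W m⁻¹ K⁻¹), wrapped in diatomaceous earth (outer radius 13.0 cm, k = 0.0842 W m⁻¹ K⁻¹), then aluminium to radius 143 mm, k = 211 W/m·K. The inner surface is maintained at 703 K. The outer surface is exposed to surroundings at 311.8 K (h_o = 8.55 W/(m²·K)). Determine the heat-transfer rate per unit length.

Q' = 357 W/m

Series thermal resistances, inner to outer:
  R'_copper = ln(0.0780/0.0616)/(2πk) = 0.2360/(2π·400) = 9.392×10^-5 m·K/W
  R'_diatomaceous earth = ln(0.130/0.0780)/(2πk) = 0.5108/(2π·0.0842) = 0.9656 m·K/W
  R'_aluminium = ln(0.143/0.130)/(2πk) = 0.09531/(2π·211) = 7.189×10^-5 m·K/W
  R'_conv,out = 1/(2πr h) = 1/(2π·0.143·8.55) = 0.1302 m·K/W
ΣR = 9.392×10^-5 + 0.9656 + 7.189×10^-5 + 0.1302 = 1.096 m·K/W
Q' = ΔT/ΣR = (703 K − 311.8 K)/1.096 = 357 W/m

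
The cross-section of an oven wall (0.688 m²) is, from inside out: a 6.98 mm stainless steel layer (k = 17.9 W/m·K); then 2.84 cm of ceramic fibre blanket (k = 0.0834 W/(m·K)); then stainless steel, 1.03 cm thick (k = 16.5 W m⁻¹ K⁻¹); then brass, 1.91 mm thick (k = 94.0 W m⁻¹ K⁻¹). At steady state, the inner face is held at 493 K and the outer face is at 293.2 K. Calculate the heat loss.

Q = 402 W

Resistance network (inner→outer):
  R_stainless steel = L/(kA) = 0.00698/(17.9·0.688) = 5.668×10^-4 K/W
  R_ceramic fibre blanket = L/(kA) = 0.0284/(0.0834·0.688) = 0.4950 K/W
  R_stainless steel = L/(kA) = 0.0103/(16.5·0.688) = 9.073×10^-4 K/W
  R_brass = L/(kA) = 0.00191/(94.0·0.688) = 2.953×10^-5 K/W
ΣR = 5.668×10^-4 + 0.4950 + 9.073×10^-4 + 2.953×10^-5 = 0.4965 K/W
Q = ΔT/ΣR = (493 K − 293.2 K)/0.4965 = 402 W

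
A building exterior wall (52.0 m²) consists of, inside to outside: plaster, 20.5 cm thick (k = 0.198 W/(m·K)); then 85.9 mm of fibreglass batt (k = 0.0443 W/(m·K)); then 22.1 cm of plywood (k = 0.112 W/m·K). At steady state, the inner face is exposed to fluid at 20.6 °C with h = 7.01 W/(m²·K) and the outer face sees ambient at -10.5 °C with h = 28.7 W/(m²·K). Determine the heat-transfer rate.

Q = 316 W

Resistance network (inner→outer):
  R_conv,in = 1/(hA) = 1/(7.01·52.0) = 0.002743 K/W
  R_plaster = L/(kA) = 0.205/(0.198·52.0) = 0.01991 K/W
  R_fibreglass batt = L/(kA) = 0.0859/(0.0443·52.0) = 0.03729 K/W
  R_plywood = L/(kA) = 0.221/(0.112·52.0) = 0.03795 K/W
  R_conv,out = 1/(hA) = 1/(28.7·52.0) = 6.701×10^-4 K/W
ΣR = 0.002743 + 0.01991 + 0.03729 + 0.03795 + 6.701×10^-4 = 0.09856 K/W
Q = ΔT/ΣR = (20.6 °C − -10.5 °C)/0.09856 = 316 W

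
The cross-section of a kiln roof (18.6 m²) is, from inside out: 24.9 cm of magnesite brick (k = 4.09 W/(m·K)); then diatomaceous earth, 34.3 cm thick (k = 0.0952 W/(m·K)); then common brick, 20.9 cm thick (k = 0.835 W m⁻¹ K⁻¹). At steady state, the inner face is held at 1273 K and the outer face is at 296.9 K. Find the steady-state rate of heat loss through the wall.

Resistance network (inner→outer):
  R_magnesite brick = L/(kA) = 0.249/(4.09·18.6) = 0.003273 K/W
  R_diatomaceous earth = L/(kA) = 0.343/(0.0952·18.6) = 0.1937 K/W
  R_common brick = L/(kA) = 0.209/(0.835·18.6) = 0.01346 K/W
ΣR = 0.003273 + 0.1937 + 0.01346 = 0.2104 K/W
Q = ΔT/ΣR = (1273 K − 296.9 K)/0.2104 = 4640 W

Q = 4.64 kW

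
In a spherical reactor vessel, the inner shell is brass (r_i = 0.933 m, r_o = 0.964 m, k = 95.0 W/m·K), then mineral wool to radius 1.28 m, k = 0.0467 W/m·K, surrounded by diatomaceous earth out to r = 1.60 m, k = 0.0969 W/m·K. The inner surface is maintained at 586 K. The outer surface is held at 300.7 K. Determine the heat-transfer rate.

Resistance network (inner→outer):
  R_brass = (1/0.933 − 1/0.964)/(4πk) = 0.03447/(4π·95.0) = 2.887×10^-5 K/W
  R_mineral wool = (1/0.964 − 1/1.28)/(4πk) = 0.2561/(4π·0.0467) = 0.4364 K/W
  R_diatomaceous earth = (1/1.28 − 1/1.60)/(4πk) = 0.1562/(4π·0.0969) = 0.1283 K/W
ΣR = 2.887×10^-5 + 0.4364 + 0.1283 = 0.5647 K/W
Q = ΔT/ΣR = (586 K − 300.7 K)/0.5647 = 505 W

Q = 505 W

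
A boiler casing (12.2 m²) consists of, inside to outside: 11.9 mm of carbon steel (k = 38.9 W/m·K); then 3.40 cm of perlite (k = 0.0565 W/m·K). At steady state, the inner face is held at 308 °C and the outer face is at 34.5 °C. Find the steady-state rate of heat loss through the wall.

Series thermal resistances, inner to outer:
  R_carbon steel = L/(kA) = 0.0119/(38.9·12.2) = 2.507×10^-5 K/W
  R_perlite = L/(kA) = 0.0340/(0.0565·12.2) = 0.04933 K/W
ΣR = 2.507×10^-5 + 0.04933 = 0.04936 K/W
Q = ΔT/ΣR = (308 °C − 34.5 °C)/0.04936 = 5540 W

Q = 5.54 kW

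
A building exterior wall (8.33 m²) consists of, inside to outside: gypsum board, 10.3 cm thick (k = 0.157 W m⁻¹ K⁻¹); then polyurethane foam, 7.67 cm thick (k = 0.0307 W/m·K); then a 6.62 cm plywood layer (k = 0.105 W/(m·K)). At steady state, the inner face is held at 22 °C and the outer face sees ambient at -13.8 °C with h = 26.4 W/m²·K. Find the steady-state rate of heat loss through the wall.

Series thermal resistances, inner to outer:
  R_gypsum board = L/(kA) = 0.103/(0.157·8.33) = 0.07876 K/W
  R_polyurethane foam = L/(kA) = 0.0767/(0.0307·8.33) = 0.2999 K/W
  R_plywood = L/(kA) = 0.0662/(0.105·8.33) = 0.07569 K/W
  R_conv,out = 1/(hA) = 1/(26.4·8.33) = 0.004547 K/W
ΣR = 0.07876 + 0.2999 + 0.07569 + 0.004547 = 0.4589 K/W
Q = ΔT/ΣR = (22 °C − -13.8 °C)/0.4589 = 78.0 W

Q = 78.0 W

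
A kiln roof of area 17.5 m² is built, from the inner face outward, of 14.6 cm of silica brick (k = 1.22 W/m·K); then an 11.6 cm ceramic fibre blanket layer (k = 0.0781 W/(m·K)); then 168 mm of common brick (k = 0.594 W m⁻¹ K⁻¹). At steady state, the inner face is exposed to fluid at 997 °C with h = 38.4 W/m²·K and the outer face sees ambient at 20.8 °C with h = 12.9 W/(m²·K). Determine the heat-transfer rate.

Q = 8580 W

Treat each layer as a resistance in series:
  R_conv,in = 1/(hA) = 1/(38.4·17.5) = 0.001488 K/W
  R_silica brick = L/(kA) = 0.146/(1.22·17.5) = 0.006838 K/W
  R_ceramic fibre blanket = L/(kA) = 0.116/(0.0781·17.5) = 0.08487 K/W
  R_common brick = L/(kA) = 0.168/(0.594·17.5) = 0.01616 K/W
  R_conv,out = 1/(hA) = 1/(12.9·17.5) = 0.004430 K/W
ΣR = 0.001488 + 0.006838 + 0.08487 + 0.01616 + 0.004430 = 0.1138 K/W
Q = ΔT/ΣR = (997 °C − 20.8 °C)/0.1138 = 8580 W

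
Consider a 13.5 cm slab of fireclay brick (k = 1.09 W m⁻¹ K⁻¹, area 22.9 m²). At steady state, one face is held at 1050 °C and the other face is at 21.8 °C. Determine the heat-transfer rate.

Q = 190 kW

Q = kA·ΔT/L = 1.09 × 22.9 × |1050 °C − 21.8 °C| / 0.135 = 1.90×10^5 W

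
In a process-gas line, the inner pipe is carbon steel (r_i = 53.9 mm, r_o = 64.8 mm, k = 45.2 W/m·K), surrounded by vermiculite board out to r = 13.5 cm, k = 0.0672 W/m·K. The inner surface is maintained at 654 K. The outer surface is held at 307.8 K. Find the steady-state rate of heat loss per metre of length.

Resistance network (inner→outer):
  R'_carbon steel = ln(0.0648/0.0539)/(2πk) = 0.1842/(2π·45.2) = 6.485×10^-4 m·K/W
  R'_vermiculite board = ln(0.135/0.0648)/(2πk) = 0.7340/(2π·0.0672) = 1.738 m·K/W
ΣR = 6.485×10^-4 + 1.738 = 1.739 m·K/W
Q' = ΔT/ΣR = (654 K − 307.8 K)/1.739 = 199 W/m

Q' = 199 W/m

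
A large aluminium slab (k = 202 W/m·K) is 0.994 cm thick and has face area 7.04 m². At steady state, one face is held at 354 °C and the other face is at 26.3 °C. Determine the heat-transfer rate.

Q = 46900 kW

Q = kA·ΔT/L = 202 × 7.04 × |354 °C − 26.3 °C| / 0.00994 = 4.69×10^7 W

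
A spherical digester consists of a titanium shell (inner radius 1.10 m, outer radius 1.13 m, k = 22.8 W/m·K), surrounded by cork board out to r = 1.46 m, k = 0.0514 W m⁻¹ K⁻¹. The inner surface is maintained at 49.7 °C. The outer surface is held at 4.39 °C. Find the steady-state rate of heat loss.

Q = 146 W

Treat each layer as a resistance in series:
  R_titanium = (1/1.10 − 1/1.13)/(4πk) = 0.02414/(4π·22.8) = 8.424×10^-5 K/W
  R_cork board = (1/1.13 − 1/1.46)/(4πk) = 0.2000/(4π·0.0514) = 0.3097 K/W
ΣR = 8.424×10^-5 + 0.3097 = 0.3098 K/W
Q = ΔT/ΣR = (49.7 °C − 4.39 °C)/0.3098 = 146 W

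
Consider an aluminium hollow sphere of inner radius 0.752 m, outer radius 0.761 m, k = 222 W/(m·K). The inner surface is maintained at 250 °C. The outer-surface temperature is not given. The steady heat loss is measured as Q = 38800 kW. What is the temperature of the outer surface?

T_out = 31.3 °C

Sum the resistances:
  R_aluminium = (1/0.752 − 1/0.761)/(4πk) = 0.01573/(4π·222) = 5.637×10^-6 K/W
ΣR = 5.637×10^-6 K/W
ΔT = Q·ΣR = 3.88×10^7 × 5.637×10^-6 = 218.7 K
Heat flows outward, so T_out = T_in − ΔT = 250 − 218.7 = 31.3 °C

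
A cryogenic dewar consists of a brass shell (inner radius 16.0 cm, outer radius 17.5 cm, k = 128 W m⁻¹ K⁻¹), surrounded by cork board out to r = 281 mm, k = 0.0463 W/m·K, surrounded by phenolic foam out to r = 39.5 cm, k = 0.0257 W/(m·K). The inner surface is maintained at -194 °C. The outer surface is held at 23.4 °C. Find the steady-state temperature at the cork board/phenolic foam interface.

Resistance network (inner→outer):
  R_brass = (1/0.160 − 1/0.175)/(4πk) = 0.5357/(4π·128) = 3.331×10^-4 K/W
  R_cork board = (1/0.175 − 1/0.281)/(4πk) = 2.156/(4π·0.0463) = 3.705 K/W
  R_phenolic foam = (1/0.281 − 1/0.395)/(4πk) = 1.027/(4π·0.0257) = 3.180 K/W
ΣR = 3.331×10^-4 + 3.705 + 3.180 = 6.885 K/W
Q = ΔT/ΣR = (-194 °C − 23.4 °C)/6.885 = -31.58 W
From the inner boundary to the cork board/phenolic foam interface, ΣR_partial = 3.705 K/W.
T_interface = T_in − Q·ΣR_partial = -194 °C − (-31.58)(3.705) = -77.0 °C

T = -77.0 °C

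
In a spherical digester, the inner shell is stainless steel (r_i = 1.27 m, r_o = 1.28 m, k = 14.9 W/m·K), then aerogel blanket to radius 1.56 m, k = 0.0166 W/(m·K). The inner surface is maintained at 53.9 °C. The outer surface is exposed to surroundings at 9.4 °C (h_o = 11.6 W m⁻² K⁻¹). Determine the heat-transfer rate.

Series thermal resistances, inner to outer:
  R_stainless steel = (1/1.27 − 1/1.28)/(4πk) = 0.006152/(4π·14.9) = 3.285×10^-5 K/W
  R_aerogel blanket = (1/1.28 − 1/1.56)/(4πk) = 0.1402/(4π·0.0166) = 0.6722 K/W
  R_conv,out = 1/(4πr²h) = 1/(4π·1.56²·11.6) = 0.002819 K/W
ΣR = 3.285×10^-5 + 0.6722 + 0.002819 = 0.6751 K/W
Q = ΔT/ΣR = (53.9 °C − 9.4 °C)/0.6751 = 65.9 W

Q = 65.9 W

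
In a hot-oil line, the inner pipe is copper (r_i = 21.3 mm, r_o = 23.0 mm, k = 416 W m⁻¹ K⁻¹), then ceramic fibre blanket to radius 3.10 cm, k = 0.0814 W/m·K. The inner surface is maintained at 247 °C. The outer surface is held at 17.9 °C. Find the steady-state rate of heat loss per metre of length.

Q' = 393 W/m

Series thermal resistances, inner to outer:
  R'_copper = ln(0.0230/0.0213)/(2πk) = 0.07679/(2π·416) = 2.938×10^-5 m·K/W
  R'_ceramic fibre blanket = ln(0.0310/0.0230)/(2πk) = 0.2985/(2π·0.0814) = 0.5836 m·K/W
ΣR = 2.938×10^-5 + 0.5836 = 0.5836 m·K/W
Q' = ΔT/ΣR = (247 °C − 17.9 °C)/0.5836 = 393 W/m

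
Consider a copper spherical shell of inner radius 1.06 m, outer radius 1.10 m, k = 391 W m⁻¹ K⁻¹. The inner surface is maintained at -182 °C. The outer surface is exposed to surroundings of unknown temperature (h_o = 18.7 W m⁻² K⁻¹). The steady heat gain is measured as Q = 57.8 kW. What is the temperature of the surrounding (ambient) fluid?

T_out = 21.7 °C

Series resistances:
  R_copper = (1/1.06 − 1/1.10)/(4πk) = 0.03431/(4π·391) = 6.982×10^-6 K/W
  R_conv,out = 1/(4πr²h) = 1/(4π·1.10²·18.7) = 0.003517 K/W
ΣR = 0.003524 K/W
ΔT = Q·ΣR = 57800 × 0.003524 = 203.7 K
Heat flows inward, so T_out = T_in + ΔT = -182 + 203.7 = 21.7 °C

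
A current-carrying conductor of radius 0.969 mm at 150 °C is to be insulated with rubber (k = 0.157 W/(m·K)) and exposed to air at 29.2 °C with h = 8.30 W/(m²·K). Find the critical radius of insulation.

For a cylinder, r_cr = k_ins/h = 0.157/8.30 = 0.0189 m = 1.89 cm

r_cr = 1.89 cm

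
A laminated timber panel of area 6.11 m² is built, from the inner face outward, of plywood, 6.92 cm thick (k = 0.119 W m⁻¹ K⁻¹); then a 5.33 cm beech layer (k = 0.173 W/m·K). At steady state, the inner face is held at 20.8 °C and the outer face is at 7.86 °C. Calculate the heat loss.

Q = 88.9 W

Series thermal resistances, inner to outer:
  R_plywood = L/(kA) = 0.0692/(0.119·6.11) = 0.09517 K/W
  R_beech = L/(kA) = 0.0533/(0.173·6.11) = 0.05042 K/W
ΣR = 0.09517 + 0.05042 = 0.1456 K/W
Q = ΔT/ΣR = (20.8 °C − 7.86 °C)/0.1456 = 88.9 W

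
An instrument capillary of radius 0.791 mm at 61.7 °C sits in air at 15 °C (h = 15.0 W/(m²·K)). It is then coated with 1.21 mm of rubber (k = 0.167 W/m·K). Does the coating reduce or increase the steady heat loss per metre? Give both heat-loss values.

increases: 3.48 → 7.55 W/m

Critical radius for a cylinder: r_cr = k/h = 0.0111 m = 1.11 cm.
Outer radius after coating: r₂ = 7.91×10^-4 + 0.00121 = 0.002001 m.
Since r₁ < r_cr and r₂ ≤ r_cr, the coating moves toward the maximum at r_cr — heat loss rises.
Bare: R = 1/(2πr₁h) = 13.41 m·K/W; Q = 46.7/13.41 = 3.48 W/m.
Coated: R = R_cond + R_conv = 6.187 m·K/W; Q = 46.7/6.187 = 7.55 W/m.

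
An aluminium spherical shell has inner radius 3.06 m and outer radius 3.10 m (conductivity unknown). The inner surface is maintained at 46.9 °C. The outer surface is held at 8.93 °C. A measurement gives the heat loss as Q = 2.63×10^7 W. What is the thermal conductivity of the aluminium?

ΣR = ΔT/Q = |46.9 − 8.93|/2.63×10^7 = 1.444×10^-6 K/W
(1/r₁−1/r₂)/(4πk) = 1.444×10^-6 ⇒ k = 0.004217/(4π·1.444×10^-6) = 232 W/m·K

k = 232 W/m·K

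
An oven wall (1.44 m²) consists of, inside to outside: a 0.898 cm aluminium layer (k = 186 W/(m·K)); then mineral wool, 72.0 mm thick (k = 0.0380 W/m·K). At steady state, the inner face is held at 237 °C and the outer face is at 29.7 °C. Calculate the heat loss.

Q = 158 W

Treat each layer as a resistance in series:
  R_aluminium = L/(kA) = 0.00898/(186·1.44) = 3.353×10^-5 K/W
  R_mineral wool = L/(kA) = 0.0720/(0.0380·1.44) = 1.316 K/W
ΣR = 3.353×10^-5 + 1.316 = 1.316 K/W
Q = ΔT/ΣR = (237 °C − 29.7 °C)/1.316 = 158 W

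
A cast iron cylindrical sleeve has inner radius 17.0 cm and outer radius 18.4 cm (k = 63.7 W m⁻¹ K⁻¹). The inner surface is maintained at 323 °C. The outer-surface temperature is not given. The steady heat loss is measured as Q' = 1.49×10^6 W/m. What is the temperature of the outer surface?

T_out = 28.4 °C

Series resistances:
  R'_cast iron = ln(0.184/0.170)/(2πk) = 0.07914/(2π·63.7) = 1.977×10^-4 m·K/W
ΣR = 1.977×10^-4 m·K/W
ΔT = Q'·ΣR = 1.49×10^6 × 1.977×10^-4 = 294.6 K
Heat flows outward, so T_out = T_in − ΔT = 323 − 294.6 = 28.4 °C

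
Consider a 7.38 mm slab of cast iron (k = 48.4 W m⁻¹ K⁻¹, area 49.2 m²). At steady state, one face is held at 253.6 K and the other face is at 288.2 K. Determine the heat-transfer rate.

Q = kA·ΔT/L = 48.4 × 49.2 × |253.6 K − 288.2 K| / 0.00738 = 1.12×10^7 W

Q = 1.12×10^7 W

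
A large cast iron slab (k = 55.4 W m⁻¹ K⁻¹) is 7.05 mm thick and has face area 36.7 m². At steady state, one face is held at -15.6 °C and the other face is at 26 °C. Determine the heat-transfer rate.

Q = kA·ΔT/L = 55.4 × 36.7 × |-15.6 °C − 26 °C| / 0.00705 = 1.20×10^7 W

Q = 12000 kW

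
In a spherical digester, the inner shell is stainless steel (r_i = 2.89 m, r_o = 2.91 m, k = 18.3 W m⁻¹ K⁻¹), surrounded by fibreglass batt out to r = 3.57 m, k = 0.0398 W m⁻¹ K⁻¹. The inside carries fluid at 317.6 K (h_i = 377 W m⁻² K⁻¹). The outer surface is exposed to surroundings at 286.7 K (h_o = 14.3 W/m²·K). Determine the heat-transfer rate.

Resistance network (inner→outer):
  R_conv,in = 1/(4πr²h) = 1/(4π·2.89²·377) = 2.527×10^-5 K/W
  R_stainless steel = (1/2.89 − 1/2.91)/(4πk) = 0.002378/(4π·18.3) = 1.034×10^-5 K/W
  R_fibreglass batt = (1/2.91 − 1/3.57)/(4πk) = 0.06353/(4π·0.0398) = 0.1270 K/W
  R_conv,out = 1/(4πr²h) = 1/(4π·3.57²·14.3) = 4.366×10^-4 K/W
ΣR = 2.527×10^-5 + 1.034×10^-5 + 0.1270 + 4.366×10^-4 = 0.1275 K/W
Q = ΔT/ΣR = (317.6 K − 286.7 K)/0.1275 = 242 W

Q = 242 W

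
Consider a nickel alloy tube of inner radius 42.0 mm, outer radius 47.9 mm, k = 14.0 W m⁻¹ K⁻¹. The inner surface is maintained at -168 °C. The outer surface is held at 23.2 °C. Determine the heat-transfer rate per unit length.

Q' = 2πk·ΔT/ln(r₂/r₁) = 2π × 14.0 × 191.2 / ln(0.0479/0.0420) = 1.28×10^5 W/m

Q' = 128 kW/m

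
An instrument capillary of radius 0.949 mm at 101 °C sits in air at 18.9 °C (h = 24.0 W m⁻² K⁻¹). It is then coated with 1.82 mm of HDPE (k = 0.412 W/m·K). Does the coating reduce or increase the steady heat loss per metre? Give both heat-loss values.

increases: 11.7 → 29.2 W/m

Critical radius for a cylinder: r_cr = k/h = 0.0172 m = 1.72 cm.
Outer radius after coating: r₂ = 9.49×10^-4 + 0.00182 = 0.002769 m.
Since r₁ < r_cr and r₂ ≤ r_cr, the coating moves toward the maximum at r_cr — heat loss rises.
Bare: R = 1/(2πr₁h) = 6.988 m·K/W; Q = 82.1/6.988 = 11.7 W/m.
Coated: R = R_cond + R_conv = 2.809 m·K/W; Q = 82.1/2.809 = 29.2 W/m.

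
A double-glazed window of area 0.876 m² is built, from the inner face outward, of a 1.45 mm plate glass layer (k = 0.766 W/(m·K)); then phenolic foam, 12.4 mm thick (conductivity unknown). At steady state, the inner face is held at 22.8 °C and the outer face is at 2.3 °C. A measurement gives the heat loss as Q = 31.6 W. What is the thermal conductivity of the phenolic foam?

k = 0.0219 W/m·K

ΣR = ΔT/Q = |22.8 − 2.3|/31.6 = 0.6487 K/W
Known resistances:
  R_plate glass = L/(kA) = 0.00145/(0.766·0.876) = 0.002161 K/W
R_phenolic foam = ΣR − ΣR_known = 0.6487 − 0.002161 = 0.6465 K/W
L/(kA) = 0.6465 ⇒ k = 0.0124/(0.6465·0.876) = 0.0219 W/m·K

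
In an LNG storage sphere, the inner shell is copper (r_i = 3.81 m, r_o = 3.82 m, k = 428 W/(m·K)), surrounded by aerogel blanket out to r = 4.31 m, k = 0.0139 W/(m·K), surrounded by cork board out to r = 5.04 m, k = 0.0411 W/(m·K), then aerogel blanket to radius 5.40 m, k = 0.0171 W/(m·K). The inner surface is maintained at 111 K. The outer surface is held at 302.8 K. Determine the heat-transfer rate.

Q = 646 W

Treat each layer as a resistance in series:
  R_copper = (1/3.81 − 1/3.82)/(4πk) = 6.871×10^-4/(4π·428) = 1.277×10^-7 K/W
  R_aerogel blanket = (1/3.82 − 1/4.31)/(4πk) = 0.02976/(4π·0.0139) = 0.1704 K/W
  R_cork board = (1/4.31 − 1/5.04)/(4πk) = 0.03361/(4π·0.0411) = 0.06507 K/W
  R_aerogel blanket = (1/5.04 − 1/5.40)/(4πk) = 0.01323/(4π·0.0171) = 0.06156 K/W
ΣR = 1.277×10^-7 + 0.1704 + 0.06507 + 0.06156 = 0.2970 K/W
Q = ΔT/ΣR = (111 K − 302.8 K)/0.2970 = -646 W
(Negative Q ⇒ heat flows inward; heat gain = 646 W.)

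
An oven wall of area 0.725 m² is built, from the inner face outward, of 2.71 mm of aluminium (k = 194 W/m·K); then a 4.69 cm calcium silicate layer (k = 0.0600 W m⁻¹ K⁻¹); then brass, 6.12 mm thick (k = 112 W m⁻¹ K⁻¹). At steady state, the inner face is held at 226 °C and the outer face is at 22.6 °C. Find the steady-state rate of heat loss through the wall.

Q = 189 W

Treat each layer as a resistance in series:
  R_aluminium = L/(kA) = 0.00271/(194·0.725) = 1.927×10^-5 K/W
  R_calcium silicate = L/(kA) = 0.0469/(0.0600·0.725) = 1.078 K/W
  R_brass = L/(kA) = 0.00612/(112·0.725) = 7.537×10^-5 K/W
ΣR = 1.927×10^-5 + 1.078 + 7.537×10^-5 = 1.078 K/W
Q = ΔT/ΣR = (226 °C − 22.6 °C)/1.078 = 189 W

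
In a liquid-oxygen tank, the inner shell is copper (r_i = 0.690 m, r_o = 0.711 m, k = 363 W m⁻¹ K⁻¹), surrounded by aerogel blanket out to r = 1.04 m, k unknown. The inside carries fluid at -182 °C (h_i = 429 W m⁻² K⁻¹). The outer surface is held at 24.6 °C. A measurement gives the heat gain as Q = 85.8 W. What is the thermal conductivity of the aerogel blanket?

ΣR = ΔT/Q = |-182 − 24.6|/85.8 = 2.408 K/W
Known resistances:
  R_conv,in = 1/(4πr²h) = 1/(4π·0.690²·429) = 3.896×10^-4 K/W
  R_copper = (1/0.690 − 1/0.711)/(4πk) = 0.04281/(4π·363) = 9.384×10^-6 K/W
R_aerogel blanket = ΣR − ΣR_known = 2.408 − 3.990×10^-4 = 2.408 K/W
(1/r₁−1/r₂)/(4πk) = 2.408 ⇒ k = 0.4449/(4π·2.408) = 0.0147 W/m·K

k = 0.0147 W/m·K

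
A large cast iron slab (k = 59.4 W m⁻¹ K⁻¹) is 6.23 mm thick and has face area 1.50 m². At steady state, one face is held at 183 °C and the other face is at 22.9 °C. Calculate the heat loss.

Q = 2290 kW

Q = kA·ΔT/L = 59.4 × 1.50 × |183 °C − 22.9 °C| / 0.00623 = 2.29×10^6 W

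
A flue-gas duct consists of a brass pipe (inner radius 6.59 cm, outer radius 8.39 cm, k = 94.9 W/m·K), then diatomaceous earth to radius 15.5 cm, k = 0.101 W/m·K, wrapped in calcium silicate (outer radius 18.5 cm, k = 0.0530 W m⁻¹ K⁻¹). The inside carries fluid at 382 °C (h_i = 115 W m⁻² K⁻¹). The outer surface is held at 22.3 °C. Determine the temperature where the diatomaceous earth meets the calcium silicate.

T = 148 °C

Series thermal resistances, inner to outer:
  R'_conv,in = 1/(2πr h) = 1/(2π·0.0659·115) = 0.02100 m·K/W
  R'_brass = ln(0.0839/0.0659)/(2πk) = 0.2415/(2π·94.9) = 4.050×10^-4 m·K/W
  R'_diatomaceous earth = ln(0.155/0.0839)/(2πk) = 0.6138/(2π·0.101) = 0.9672 m·K/W
  R'_calcium silicate = ln(0.185/0.155)/(2πk) = 0.1769/(2π·0.0530) = 0.5313 m·K/W
ΣR = 0.02100 + 4.050×10^-4 + 0.9672 + 0.5313 = 1.520 m·K/W
Q' = ΔT/ΣR = (382 °C − 22.3 °C)/1.520 = 236.6 W/m
From the inner boundary to the diatomaceous earth/calcium silicate interface, ΣR_partial = 0.9886 m·K/W.
T_interface = T_in − Q'·ΣR_partial = 382 °C − (236.6)(0.9886) = 148 °C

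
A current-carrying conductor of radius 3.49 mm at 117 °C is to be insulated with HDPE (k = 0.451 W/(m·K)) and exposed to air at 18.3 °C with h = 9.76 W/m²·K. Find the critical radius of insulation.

For a cylinder, r_cr = k_ins/h = 0.451/9.76 = 0.0462 m = 4.62 cm

r_cr = 4.62 cm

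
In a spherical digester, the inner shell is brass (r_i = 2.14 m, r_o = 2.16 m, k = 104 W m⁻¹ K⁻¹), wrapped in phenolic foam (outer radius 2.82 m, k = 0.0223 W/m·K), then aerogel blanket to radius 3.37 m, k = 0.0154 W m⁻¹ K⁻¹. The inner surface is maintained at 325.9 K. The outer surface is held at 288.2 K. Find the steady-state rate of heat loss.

Series thermal resistances, inner to outer:
  R_brass = (1/2.14 − 1/2.16)/(4πk) = 0.004327/(4π·104) = 3.311×10^-6 K/W
  R_phenolic foam = (1/2.16 − 1/2.82)/(4πk) = 0.1084/(4π·0.0223) = 0.3867 K/W
  R_aerogel blanket = (1/2.82 − 1/3.37)/(4πk) = 0.05787/(4π·0.0154) = 0.2991 K/W
ΣR = 3.311×10^-6 + 0.3867 + 0.2991 = 0.6858 K/W
Q = ΔT/ΣR = (325.9 K − 288.2 K)/0.6858 = 55.0 W

Q = 55.0 W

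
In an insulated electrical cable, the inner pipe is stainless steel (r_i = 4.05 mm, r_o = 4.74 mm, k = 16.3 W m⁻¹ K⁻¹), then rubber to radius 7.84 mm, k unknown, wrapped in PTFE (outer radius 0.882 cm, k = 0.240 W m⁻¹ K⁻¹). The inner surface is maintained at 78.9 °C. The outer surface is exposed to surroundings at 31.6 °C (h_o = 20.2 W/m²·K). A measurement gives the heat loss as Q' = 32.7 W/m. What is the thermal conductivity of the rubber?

k = 0.169 W/m·K

ΣR = ΔT/Q' = |78.9 − 31.6|/32.7 = 1.446 m·K/W
Known resistances:
  R'_stainless steel = ln(0.00474/0.00405)/(2πk) = 0.1573/(2π·16.3) = 0.001536 m·K/W
  R'_PTFE = ln(0.00882/0.00784)/(2πk) = 0.1178/(2π·0.240) = 0.07811 m·K/W
  R'_conv,out = 1/(2πr h) = 1/(2π·0.00882·20.2) = 0.8933 m·K/W
R_rubber = ΣR − ΣR_known = 1.446 − 0.9729 = 0.4731 m·K/W
ln(r₂/r₁)/(2πk) = 0.4731 ⇒ k = 0.5032/(2π·0.4731) = 0.169 W/m·K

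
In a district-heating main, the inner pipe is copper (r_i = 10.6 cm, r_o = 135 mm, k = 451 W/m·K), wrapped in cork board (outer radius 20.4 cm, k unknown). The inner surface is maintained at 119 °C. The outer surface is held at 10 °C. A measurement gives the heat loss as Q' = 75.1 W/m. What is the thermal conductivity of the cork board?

k = 0.0453 W/m·K

ΣR = ΔT/Q' = |119 − 10|/75.1 = 1.451 m·K/W
Known resistances:
  R'_copper = ln(0.135/0.106)/(2πk) = 0.2418/(2π·451) = 8.534×10^-5 m·K/W
R_cork board = ΣR − ΣR_known = 1.451 − 8.534×10^-5 = 1.451 m·K/W
ln(r₂/r₁)/(2πk) = 1.451 ⇒ k = 0.4128/(2π·1.451) = 0.0453 W/m·K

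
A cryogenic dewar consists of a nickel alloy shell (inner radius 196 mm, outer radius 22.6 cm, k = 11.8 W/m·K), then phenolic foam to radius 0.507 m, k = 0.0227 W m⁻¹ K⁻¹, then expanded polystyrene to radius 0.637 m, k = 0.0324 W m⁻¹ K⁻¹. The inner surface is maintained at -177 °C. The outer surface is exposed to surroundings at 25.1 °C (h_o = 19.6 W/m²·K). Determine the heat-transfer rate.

Resistance network (inner→outer):
  R_nickel alloy = (1/0.196 − 1/0.226)/(4πk) = 0.6773/(4π·11.8) = 0.004567 K/W
  R_phenolic foam = (1/0.226 − 1/0.507)/(4πk) = 2.452/(4π·0.0227) = 8.597 K/W
  R_expanded polystyrene = (1/0.507 − 1/0.637)/(4πk) = 0.4025/(4π·0.0324) = 0.9886 K/W
  R_conv,out = 1/(4πr²h) = 1/(4π·0.637²·19.6) = 0.01001 K/W
ΣR = 0.004567 + 8.597 + 0.9886 + 0.01001 = 9.600 K/W
Q = ΔT/ΣR = (-177 °C − 25.1 °C)/9.600 = -21.1 W
(Negative Q ⇒ heat flows inward; heat gain = 21.1 W.)

Q = 21.1 W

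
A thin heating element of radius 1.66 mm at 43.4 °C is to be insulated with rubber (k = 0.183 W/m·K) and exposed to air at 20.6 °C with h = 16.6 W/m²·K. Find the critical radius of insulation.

r_cr = 1.10 cm

For a cylinder, r_cr = k_ins/h = 0.183/16.6 = 0.0110 m = 1.10 cm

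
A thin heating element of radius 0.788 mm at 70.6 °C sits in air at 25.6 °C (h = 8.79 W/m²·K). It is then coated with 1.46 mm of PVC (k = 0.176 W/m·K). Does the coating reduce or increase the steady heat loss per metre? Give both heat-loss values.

increases: 1.96 → 5.00 W/m

Critical radius for a cylinder: r_cr = k/h = 0.0200 m = 2.00 cm.
Outer radius after coating: r₂ = 7.88×10^-4 + 0.00146 = 0.002248 m.
Since r₁ < r_cr and r₂ ≤ r_cr, the coating moves toward the maximum at r_cr — heat loss rises.
Bare: R = 1/(2πr₁h) = 22.98 m·K/W; Q = 45/22.98 = 1.96 W/m.
Coated: R = R_cond + R_conv = 9.002 m·K/W; Q = 45/9.002 = 5.00 W/m.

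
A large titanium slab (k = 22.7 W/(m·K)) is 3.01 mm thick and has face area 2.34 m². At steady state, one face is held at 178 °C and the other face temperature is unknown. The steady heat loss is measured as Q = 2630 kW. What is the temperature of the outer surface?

T_out = 29.0 °C

Sum the resistances:
  R_titanium = L/(kA) = 0.00301/(22.7·2.34) = 5.667×10^-5 K/W
ΣR = 5.667×10^-5 K/W
ΔT = Q·ΣR = 2.63×10^6 × 5.667×10^-5 = 149.0 K
Heat flows outward, so T_out = T_in − ΔT = 178 − 149.0 = 29.0 °C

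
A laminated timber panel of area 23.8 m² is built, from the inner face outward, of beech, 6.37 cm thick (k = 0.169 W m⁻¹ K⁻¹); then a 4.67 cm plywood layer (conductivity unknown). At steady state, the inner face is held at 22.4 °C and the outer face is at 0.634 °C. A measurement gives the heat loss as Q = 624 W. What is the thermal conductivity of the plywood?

ΣR = ΔT/Q = |22.4 − 0.634|/624 = 0.03488 K/W
Known resistances:
  R_beech = L/(kA) = 0.0637/(0.169·23.8) = 0.01584 K/W
R_plywood = ΣR − ΣR_known = 0.03488 − 0.01584 = 0.01904 K/W
L/(kA) = 0.01904 ⇒ k = 0.0467/(0.01904·23.8) = 0.103 W/m·K

k = 0.103 W/m·K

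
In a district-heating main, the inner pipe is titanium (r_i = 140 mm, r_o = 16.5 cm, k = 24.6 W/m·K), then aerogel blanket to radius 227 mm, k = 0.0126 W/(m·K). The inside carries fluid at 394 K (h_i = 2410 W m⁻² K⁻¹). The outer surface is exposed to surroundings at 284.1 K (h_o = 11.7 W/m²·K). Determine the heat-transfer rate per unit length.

Q' = 26.9 W/m

Series thermal resistances, inner to outer:
  R'_conv,in = 1/(2πr h) = 1/(2π·0.140·2410) = 4.717×10^-4 m·K/W
  R'_titanium = ln(0.165/0.140)/(2πk) = 0.1643/(2π·24.6) = 0.001063 m·K/W
  R'_aerogel blanket = ln(0.227/0.165)/(2πk) = 0.3190/(2π·0.0126) = 4.029 m·K/W
  R'_conv,out = 1/(2πr h) = 1/(2π·0.227·11.7) = 0.05993 m·K/W
ΣR = 4.717×10^-4 + 0.001063 + 4.029 + 0.05993 = 4.090 m·K/W
Q' = ΔT/ΣR = (394 K − 284.1 K)/4.090 = 26.9 W/m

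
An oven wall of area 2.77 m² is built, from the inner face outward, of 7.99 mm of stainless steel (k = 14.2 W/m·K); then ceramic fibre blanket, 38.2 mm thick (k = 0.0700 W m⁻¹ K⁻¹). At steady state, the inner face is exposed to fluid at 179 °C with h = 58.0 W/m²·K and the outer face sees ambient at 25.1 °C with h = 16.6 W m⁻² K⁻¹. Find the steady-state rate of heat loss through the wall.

Q = 683 W

Series thermal resistances, inner to outer:
  R_conv,in = 1/(hA) = 1/(58.0·2.77) = 0.006224 K/W
  R_stainless steel = L/(kA) = 0.00799/(14.2·2.77) = 2.031×10^-4 K/W
  R_ceramic fibre blanket = L/(kA) = 0.0382/(0.0700·2.77) = 0.1970 K/W
  R_conv,out = 1/(hA) = 1/(16.6·2.77) = 0.02175 K/W
ΣR = 0.006224 + 2.031×10^-4 + 0.1970 + 0.02175 = 0.2252 K/W
Q = ΔT/ΣR = (179 °C − 25.1 °C)/0.2252 = 683 W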